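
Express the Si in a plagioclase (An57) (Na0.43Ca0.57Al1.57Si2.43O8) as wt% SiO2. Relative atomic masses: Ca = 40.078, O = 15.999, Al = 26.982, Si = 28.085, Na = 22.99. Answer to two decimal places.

53.81 wt%

Formula mass = 271.330 g/mol.
2.43 Si → 2.4300 mol SiO2 per formula unit; M(SiO2) = 60.083, so SiO2 mass = 146.002 g.
146.002/271.330 × 100 = 53.81 wt%.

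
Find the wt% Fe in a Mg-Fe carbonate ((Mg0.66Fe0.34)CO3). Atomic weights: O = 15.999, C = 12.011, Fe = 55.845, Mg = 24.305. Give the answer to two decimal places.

19.98 mass %

Formula mass = 0.66*24.305 + 0.34*55.845 + 1*12.011 + 3*15.999 = 95.037 g/mol, of which 18.987 g is Fe.
So Fe makes up 18.987/95.037 = 0.1998 of the mass, i.e. 19.98%.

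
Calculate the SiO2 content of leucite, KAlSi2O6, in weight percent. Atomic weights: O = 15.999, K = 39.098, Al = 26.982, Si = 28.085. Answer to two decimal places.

Formula mass = 218.244 g/mol.
2 Si → 2.0000 mol SiO2 per formula unit; M(SiO2) = 60.083, so SiO2 mass = 120.166 g.
120.166/218.244 × 100 = 55.06 wt%.

55.06 wt%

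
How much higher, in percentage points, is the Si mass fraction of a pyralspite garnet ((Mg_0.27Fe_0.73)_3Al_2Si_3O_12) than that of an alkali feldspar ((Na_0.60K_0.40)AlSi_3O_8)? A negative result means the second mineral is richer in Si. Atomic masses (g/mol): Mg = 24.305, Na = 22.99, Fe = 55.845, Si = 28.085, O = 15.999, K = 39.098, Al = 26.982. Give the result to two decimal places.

First mineral: 84.255 g Si in 472.195 g formula = 17.84 wt% Si.
Second mineral: 84.255 g Si in 268.662 g formula = 31.36 wt% Si.
17.84% − 31.36% gives a difference of -13.52 percentage points.

-13.52 percentage points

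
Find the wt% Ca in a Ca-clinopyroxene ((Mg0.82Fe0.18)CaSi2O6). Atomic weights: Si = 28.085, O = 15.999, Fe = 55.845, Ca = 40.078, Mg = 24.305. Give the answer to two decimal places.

18.03 wt%

M((Mg0.82Fe0.18)CaSi2O6) = 222.224 g/mol.
Ca contributes 1 × 40.078 = 40.078 g per mole.
40.078/222.224 = 0.1803 → 18.03%.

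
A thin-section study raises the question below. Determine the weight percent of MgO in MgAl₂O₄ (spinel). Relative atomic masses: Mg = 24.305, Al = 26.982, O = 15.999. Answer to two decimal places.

28.33 wt%

Molar mass of MgAl₂O₄ = 1*24.305 + 2*26.982 + 4*15.999 = 142.265 g/mol.
Each formula unit contains 1 Mg, equivalent to 1/1 = 1.0000 mol MgO.
M(MgO) = 1×24.305 + 1×15.999 = 40.304 g/mol.
Mass of MgO per formula unit = 1.0000 × 40.304 = 40.304 g.
MgO wt% = 40.304 / 142.265 × 100 = 28.33%.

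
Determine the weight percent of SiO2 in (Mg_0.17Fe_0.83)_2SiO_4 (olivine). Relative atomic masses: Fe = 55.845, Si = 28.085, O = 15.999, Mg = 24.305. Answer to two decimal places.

31.12 wt%

Molar mass of (Mg_0.17Fe_0.83)_2SiO_4 = 0.34*24.305 + 1.66*55.845 + 1*28.085 + 4*15.999 = 193.047 g/mol.
Each formula unit contains 1 Si, equivalent to 1/1 = 1.0000 mol SiO2.
M(SiO2) = 1×28.085 + 2×15.999 = 60.083 g/mol.
Mass of SiO2 per formula unit = 1.0000 × 60.083 = 60.083 g.
SiO2 wt% = 60.083 / 193.047 × 100 = 31.12%.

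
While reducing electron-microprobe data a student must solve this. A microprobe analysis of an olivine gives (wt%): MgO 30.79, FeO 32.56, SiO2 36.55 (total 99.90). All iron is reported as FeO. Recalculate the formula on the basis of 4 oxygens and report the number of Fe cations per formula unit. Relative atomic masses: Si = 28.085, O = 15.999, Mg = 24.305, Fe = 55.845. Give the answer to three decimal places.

MgO: 30.79/40.304 = 0.76394 mol → 0.76394 mol Mg, 0.76394 mol O.
FeO: 32.56/71.844 = 0.45320 mol → 0.45320 mol Fe, 0.45320 mol O.
SiO2: 36.55/60.083 = 0.60833 mol → 0.60833 mol Si, 1.21666 mol O.
Total oxygen = 2.43380 mol. Normalization factor = 4/2.43380 = 1.64352.
Fe per 4 O = 0.45320 × 1.64352 = 0.745.

0.745 Fe apfu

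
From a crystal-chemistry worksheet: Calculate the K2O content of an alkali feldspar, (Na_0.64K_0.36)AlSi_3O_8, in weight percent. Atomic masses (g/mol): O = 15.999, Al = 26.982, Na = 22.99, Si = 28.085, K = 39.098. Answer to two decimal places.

M((Na_0.64K_0.36)AlSi_3O_8) = 268.018 g/mol; M(K2O) = 94.195 g/mol.
Moles K2O per formula unit = 0.36 K ÷ 2 = 0.1800.
K2O fraction = (0.1800 × 94.195) / 268.018 = 16.955/268.018 = 0.0633.

6.33 wt%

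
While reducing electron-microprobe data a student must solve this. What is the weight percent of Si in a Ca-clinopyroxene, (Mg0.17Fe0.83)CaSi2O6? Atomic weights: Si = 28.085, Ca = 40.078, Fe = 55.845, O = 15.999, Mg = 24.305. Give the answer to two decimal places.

23.14 mass %

Formula mass = 0.17·24.305 + 0.83·55.845 + 1·40.078 + 2·28.085 + 6·15.999 = 242.725 g/mol, of which 56.170 g is Si.
So Si makes up 56.170/242.725 = 0.2314 of the mass, i.e. 23.14%.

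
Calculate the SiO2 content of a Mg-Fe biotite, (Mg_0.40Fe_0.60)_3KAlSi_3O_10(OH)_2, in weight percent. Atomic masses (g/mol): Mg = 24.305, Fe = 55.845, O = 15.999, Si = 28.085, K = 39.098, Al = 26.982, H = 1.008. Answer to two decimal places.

38.03 wt%

Molar mass of (Mg_0.40Fe_0.60)_3KAlSi_3O_10(OH)_2 = 1.20·24.305 + 1.80·55.845 + 1·39.098 + 1·26.982 + 3·28.085 + 12·15.999 + 2·1.008 = 474.026 g/mol.
Each formula unit contains 3 Si, equivalent to 3/1 = 3.0000 mol SiO2.
M(SiO2) = 1×28.085 + 2×15.999 = 60.083 g/mol.
Mass of SiO2 per formula unit = 3.0000 × 60.083 = 180.249 g.
SiO2 wt% = 180.249 / 474.026 × 100 = 38.03%.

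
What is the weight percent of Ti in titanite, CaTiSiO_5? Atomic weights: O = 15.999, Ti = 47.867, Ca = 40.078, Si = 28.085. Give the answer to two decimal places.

M(CaTiSiO_5) = 196.025 g/mol.
Ti contributes 1 × 47.867 = 47.867 g per mole.
47.867/196.025 = 0.2442 → 24.42%.

24.42 wt%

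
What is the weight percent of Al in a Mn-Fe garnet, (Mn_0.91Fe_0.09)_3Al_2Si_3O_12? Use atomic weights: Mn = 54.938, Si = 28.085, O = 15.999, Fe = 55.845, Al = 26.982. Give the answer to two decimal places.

Molar mass of (Mn_0.91Fe_0.09)_3Al_2Si_3O_12: 2.73*54.938 + 0.27*55.845 + 2*26.982 + 3*28.085 + 12*15.999 = 495.266 g/mol.
Mass of Al per formula unit: 2 × 26.982 = 53.964 g.
Weight fraction Al = 53.964 / 495.266 = 0.1090.

10.90 weight percent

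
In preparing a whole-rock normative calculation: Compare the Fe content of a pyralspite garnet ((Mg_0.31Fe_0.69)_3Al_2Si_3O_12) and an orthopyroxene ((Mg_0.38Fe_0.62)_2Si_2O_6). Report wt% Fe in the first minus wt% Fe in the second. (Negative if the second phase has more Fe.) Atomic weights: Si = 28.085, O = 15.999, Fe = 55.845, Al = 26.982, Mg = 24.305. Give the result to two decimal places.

-4.19 percentage points

Fe in (Mg_0.31Fe_0.69)_3Al_2Si_3O_12: molar mass 468.410 g/mol; 2.07×55.845 = 115.599 g → 24.68 wt%.
Fe in (Mg_0.38Fe_0.62)_2Si_2O_6: molar mass 239.884 g/mol; 1.24×55.845 = 69.248 g → 28.87 wt%.
Difference = 24.68 − 28.87 = -4.19 percentage points.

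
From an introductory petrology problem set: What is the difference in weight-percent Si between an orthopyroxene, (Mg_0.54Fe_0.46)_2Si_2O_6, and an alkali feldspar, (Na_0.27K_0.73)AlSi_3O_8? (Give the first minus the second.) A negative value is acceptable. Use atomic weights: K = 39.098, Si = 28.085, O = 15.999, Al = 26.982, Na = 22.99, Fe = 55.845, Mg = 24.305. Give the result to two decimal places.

Si in (Mg_0.54Fe_0.46)_2Si_2O_6: molar mass 229.791 g/mol; 2×28.085 = 56.170 g → 24.44 wt%.
Si in (Na_0.27K_0.73)AlSi_3O_8: molar mass 273.978 g/mol; 3×28.085 = 84.255 g → 30.75 wt%.
Difference = 24.44 − 30.75 = -6.31 percentage points.

-6.31 percentage points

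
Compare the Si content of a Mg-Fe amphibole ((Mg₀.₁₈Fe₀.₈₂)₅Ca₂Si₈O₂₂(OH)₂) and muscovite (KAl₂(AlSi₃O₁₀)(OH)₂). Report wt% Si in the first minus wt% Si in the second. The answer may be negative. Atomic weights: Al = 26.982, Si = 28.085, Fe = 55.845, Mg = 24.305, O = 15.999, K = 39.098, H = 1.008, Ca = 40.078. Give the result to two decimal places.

2.71 percentage points

First mineral: 224.680 g Si in 941.667 g formula = 23.86 wt% Si.
Second mineral: 84.255 g Si in 398.303 g formula = 21.15 wt% Si.
23.86% − 21.15% gives a difference of 2.71 percentage points.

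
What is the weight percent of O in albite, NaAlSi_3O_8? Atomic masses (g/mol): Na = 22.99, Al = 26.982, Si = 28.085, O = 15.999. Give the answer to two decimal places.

48.81 mass %

M(NaAlSi_3O_8) = 262.219 g/mol.
O contributes 8 × 15.999 = 127.992 g per mole.
127.992/262.219 = 0.4881 → 48.81%.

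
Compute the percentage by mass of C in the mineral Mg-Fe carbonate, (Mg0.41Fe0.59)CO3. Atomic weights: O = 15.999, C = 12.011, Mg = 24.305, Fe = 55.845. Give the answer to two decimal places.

11.67 mass %

M((Mg0.41Fe0.59)CO3) = 102.922 g/mol.
C contributes 1 × 12.011 = 12.011 g per mole.
12.011/102.922 = 0.1167 → 11.67%.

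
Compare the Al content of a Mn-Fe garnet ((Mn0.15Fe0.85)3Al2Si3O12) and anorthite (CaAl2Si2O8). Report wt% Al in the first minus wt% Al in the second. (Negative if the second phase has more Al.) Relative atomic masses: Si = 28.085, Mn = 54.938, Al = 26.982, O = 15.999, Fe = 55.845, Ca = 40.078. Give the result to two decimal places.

Al in (Mn0.15Fe0.85)3Al2Si3O12: molar mass 497.334 g/mol; 2×26.982 = 53.964 g → 10.85 wt%.
Al in CaAl2Si2O8: molar mass 278.204 g/mol; 2×26.982 = 53.964 g → 19.40 wt%.
Difference = 10.85 − 19.40 = -8.55 percentage points.

-8.55 percentage points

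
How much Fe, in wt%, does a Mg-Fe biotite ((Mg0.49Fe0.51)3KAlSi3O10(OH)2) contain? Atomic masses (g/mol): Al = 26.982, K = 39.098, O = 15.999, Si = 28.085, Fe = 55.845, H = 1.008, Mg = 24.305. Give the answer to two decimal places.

M((Mg0.49Fe0.51)3KAlSi3O10(OH)2) = 465.510 g/mol.
Fe contributes 1.53 × 55.845 = 85.443 g per mole.
85.443/465.510 = 0.1835 → 18.35%.

18.35 wt%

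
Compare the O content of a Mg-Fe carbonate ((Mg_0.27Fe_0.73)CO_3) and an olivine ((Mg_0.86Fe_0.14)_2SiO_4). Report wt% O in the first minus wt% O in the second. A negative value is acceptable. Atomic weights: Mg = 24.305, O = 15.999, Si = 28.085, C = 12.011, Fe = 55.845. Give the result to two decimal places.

M((Mg_0.27Fe_0.73)CO_3) = 107.337 g/mol, so wt% O = 47.997/107.337 × 100 = 44.72%.
M((Mg_0.86Fe_0.14)_2SiO_4) = 149.522 g/mol, so wt% O = 63.996/149.522 × 100 = 42.80%.
44.72 − 42.80 = 1.92 pp.

1.92 percentage points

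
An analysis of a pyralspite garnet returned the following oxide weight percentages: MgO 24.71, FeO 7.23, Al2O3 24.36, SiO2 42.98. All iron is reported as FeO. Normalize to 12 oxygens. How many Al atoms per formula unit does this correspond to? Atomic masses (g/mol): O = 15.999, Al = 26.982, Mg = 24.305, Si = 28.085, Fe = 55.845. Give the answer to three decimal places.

2.004 Al apfu

24.71 wt% MgO ÷ 40.304 g/mol = 0.61309 mol, giving 0.61309 Mg and 0.61309 O.
7.23 wt% FeO ÷ 71.844 g/mol = 0.10063 mol, giving 0.10063 Fe and 0.10063 O.
24.36 wt% Al2O3 ÷ 101.961 g/mol = 0.23891 mol, giving 0.47782 Al and 0.71673 O.
42.98 wt% SiO2 ÷ 60.083 g/mol = 0.71534 mol, giving 0.71534 Si and 1.43068 O.
Oxygen sums to 2.86113; scaling by 12/2.86113 = 4.19415 puts the formula on 12 O.
Al: 0.47782 × 4.19415 = 2.004 atoms per formula unit.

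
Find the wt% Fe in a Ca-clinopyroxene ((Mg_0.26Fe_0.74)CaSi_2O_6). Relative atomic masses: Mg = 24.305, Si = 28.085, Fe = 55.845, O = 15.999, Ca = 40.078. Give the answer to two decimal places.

17.23 wt%

M((Mg_0.26Fe_0.74)CaSi_2O_6) = 239.887 g/mol.
Fe contributes 0.74 × 55.845 = 41.325 g per mole.
41.325/239.887 = 0.1723 → 17.23%.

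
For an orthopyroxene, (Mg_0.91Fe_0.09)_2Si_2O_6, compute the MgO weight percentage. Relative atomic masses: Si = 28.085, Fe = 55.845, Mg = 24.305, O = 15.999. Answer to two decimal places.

35.53 wt%

Formula mass = 206.451 g/mol.
1.82 Mg → 1.8200 mol MgO per formula unit; M(MgO) = 40.304, so MgO mass = 73.353 g.
73.353/206.451 × 100 = 35.53 wt%.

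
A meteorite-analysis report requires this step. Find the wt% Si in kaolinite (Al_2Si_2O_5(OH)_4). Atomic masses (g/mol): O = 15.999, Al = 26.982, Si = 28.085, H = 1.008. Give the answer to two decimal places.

Molar mass of Al_2Si_2O_5(OH)_4: 2*26.982 + 2*28.085 + 9*15.999 + 4*1.008 = 258.157 g/mol.
Mass of Si per formula unit: 2 × 28.085 = 56.170 g.
Weight fraction Si = 56.170 / 258.157 = 0.2176.

21.76 weight percent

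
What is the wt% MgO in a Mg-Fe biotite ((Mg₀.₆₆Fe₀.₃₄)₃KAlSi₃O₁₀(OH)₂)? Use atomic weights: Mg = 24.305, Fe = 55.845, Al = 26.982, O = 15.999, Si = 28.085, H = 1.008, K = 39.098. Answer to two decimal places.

M((Mg₀.₆₆Fe₀.₃₄)₃KAlSi₃O₁₀(OH)₂) = 449.425 g/mol; M(MgO) = 40.304 g/mol.
Moles MgO per formula unit = 1.98 Mg ÷ 1 = 1.9800.
MgO fraction = (1.9800 × 40.304) / 449.425 = 79.802/449.425 = 0.1776.

17.76 wt%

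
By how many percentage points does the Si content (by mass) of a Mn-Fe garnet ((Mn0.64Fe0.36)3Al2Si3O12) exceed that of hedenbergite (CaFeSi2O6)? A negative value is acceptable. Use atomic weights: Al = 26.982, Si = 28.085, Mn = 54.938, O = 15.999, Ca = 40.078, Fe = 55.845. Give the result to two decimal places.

Si in (Mn0.64Fe0.36)3Al2Si3O12: molar mass 496.001 g/mol; 3×28.085 = 84.255 g → 16.99 wt%.
Si in CaFeSi2O6: molar mass 248.087 g/mol; 2×28.085 = 56.170 g → 22.64 wt%.
Difference = 16.99 − 22.64 = -5.65 percentage points.

-5.65 percentage points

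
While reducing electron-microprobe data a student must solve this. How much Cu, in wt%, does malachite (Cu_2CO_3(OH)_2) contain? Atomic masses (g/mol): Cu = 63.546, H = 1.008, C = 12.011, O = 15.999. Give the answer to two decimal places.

M(Cu_2CO_3(OH)_2) = 221.114 g/mol.
Cu contributes 2 × 63.546 = 127.092 g per mole.
127.092/221.114 = 0.5748 → 57.48%.

57.48 wt%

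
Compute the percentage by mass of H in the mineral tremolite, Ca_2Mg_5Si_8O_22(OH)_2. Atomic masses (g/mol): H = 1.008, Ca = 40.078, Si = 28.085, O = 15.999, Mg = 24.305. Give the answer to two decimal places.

M(Ca_2Mg_5Si_8O_22(OH)_2) = 812.353 g/mol.
H contributes 2 × 1.008 = 2.016 g per mole.
2.016/812.353 = 0.0025 → 0.25%.

0.25 weight percent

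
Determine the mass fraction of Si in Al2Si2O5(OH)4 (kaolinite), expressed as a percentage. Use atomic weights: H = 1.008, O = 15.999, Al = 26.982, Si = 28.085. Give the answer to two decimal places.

21.76 wt%

Formula mass = 2*26.982 + 2*28.085 + 9*15.999 + 4*1.008 = 258.157 g/mol, of which 56.170 g is Si.
So Si makes up 56.170/258.157 = 0.2176 of the mass, i.e. 21.76%.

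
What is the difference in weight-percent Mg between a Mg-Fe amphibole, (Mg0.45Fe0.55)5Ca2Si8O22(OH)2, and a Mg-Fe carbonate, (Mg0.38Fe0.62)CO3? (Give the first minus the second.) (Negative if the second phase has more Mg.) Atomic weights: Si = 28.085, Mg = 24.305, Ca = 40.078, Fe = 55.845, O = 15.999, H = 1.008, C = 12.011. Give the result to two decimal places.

-2.81 percentage points

Mg in (Mg0.45Fe0.55)5Ca2Si8O22(OH)2: molar mass 899.088 g/mol; 2.25×24.305 = 54.686 g → 6.08 wt%.
Mg in (Mg0.38Fe0.62)CO3: molar mass 103.868 g/mol; 0.38×24.305 = 9.236 g → 8.89 wt%.
Difference = 6.08 − 8.89 = -2.81 percentage points.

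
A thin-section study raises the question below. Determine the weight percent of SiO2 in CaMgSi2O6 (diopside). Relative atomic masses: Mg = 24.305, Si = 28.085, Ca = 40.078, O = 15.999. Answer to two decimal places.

M(CaMgSi2O6) = 216.547 g/mol; M(SiO2) = 60.083 g/mol.
Moles SiO2 per formula unit = 2 Si ÷ 1 = 2.0000.
SiO2 fraction = (2.0000 × 60.083) / 216.547 = 120.166/216.547 = 0.5549.

55.49 wt%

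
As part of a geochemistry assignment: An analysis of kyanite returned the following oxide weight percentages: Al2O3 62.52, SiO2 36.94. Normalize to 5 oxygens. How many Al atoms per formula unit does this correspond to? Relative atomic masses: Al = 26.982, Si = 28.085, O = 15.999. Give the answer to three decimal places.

Al2O3: 62.52/101.961 = 0.61318 mol → 1.22636 mol Al, 1.83954 mol O.
SiO2: 36.94/60.083 = 0.61482 mol → 0.61482 mol Si, 1.22964 mol O.
Total oxygen = 3.06918 mol. Normalization factor = 5/3.06918 = 1.62910.
Al per 5 O = 1.22636 × 1.62910 = 1.998.

1.998 Al apfu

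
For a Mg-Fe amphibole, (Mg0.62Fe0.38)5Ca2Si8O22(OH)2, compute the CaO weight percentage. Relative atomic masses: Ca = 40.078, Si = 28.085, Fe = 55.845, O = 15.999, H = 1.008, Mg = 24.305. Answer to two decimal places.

Formula mass = 872.279 g/mol.
2 Ca → 2.0000 mol CaO per formula unit; M(CaO) = 56.077, so CaO mass = 112.154 g.
112.154/872.279 × 100 = 12.86 wt%.

12.86 wt%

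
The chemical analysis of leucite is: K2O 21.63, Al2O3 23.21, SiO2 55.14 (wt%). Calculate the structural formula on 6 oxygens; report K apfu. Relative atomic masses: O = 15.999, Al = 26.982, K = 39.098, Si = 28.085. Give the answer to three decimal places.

K2O (M=94.195): mol = 0.22963; K = 0.45926, O = 0.22963.
Al2O3 (M=101.961): mol = 0.22764; Al = 0.45528, O = 0.68292.
SiO2 (M=60.083): mol = 0.91773; Si = 0.91773, O = 1.83546.
ΣO = 2.74801; factor = 6/ΣO = 2.18340.
K apfu = 0.45926 × 2.18340 = 1.003.

1.003 K apfu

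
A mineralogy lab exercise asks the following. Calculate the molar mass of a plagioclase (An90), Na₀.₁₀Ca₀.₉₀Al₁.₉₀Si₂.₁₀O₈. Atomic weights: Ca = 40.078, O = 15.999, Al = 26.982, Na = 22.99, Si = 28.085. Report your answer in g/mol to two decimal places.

M = 0.10·22.99 + 0.90·40.078 + 1.90·26.982 + 2.10·28.085 + 8·15.999

276.61 g/mol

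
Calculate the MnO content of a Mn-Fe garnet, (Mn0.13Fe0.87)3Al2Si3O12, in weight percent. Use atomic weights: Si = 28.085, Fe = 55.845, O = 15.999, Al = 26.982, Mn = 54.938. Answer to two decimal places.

Formula mass = 497.388 g/mol.
0.39 Mn → 0.3900 mol MnO per formula unit; M(MnO) = 70.937, so MnO mass = 27.665 g.
27.665/497.388 × 100 = 5.56 wt%.

5.56 wt%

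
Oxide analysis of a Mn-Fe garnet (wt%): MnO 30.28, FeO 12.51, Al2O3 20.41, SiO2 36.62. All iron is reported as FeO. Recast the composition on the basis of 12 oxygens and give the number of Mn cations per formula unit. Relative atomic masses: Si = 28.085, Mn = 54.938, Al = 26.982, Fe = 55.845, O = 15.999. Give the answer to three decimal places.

2.116 Mn apfu

MnO: 30.28/70.937 = 0.42686 mol → 0.42686 mol Mn, 0.42686 mol O.
FeO: 12.51/71.844 = 0.17413 mol → 0.17413 mol Fe, 0.17413 mol O.
Al2O3: 20.41/101.961 = 0.20017 mol → 0.40034 mol Al, 0.60051 mol O.
SiO2: 36.62/60.083 = 0.60949 mol → 0.60949 mol Si, 1.21898 mol O.
Total oxygen = 2.42048 mol. Normalization factor = 12/2.42048 = 4.95769.
Mn per 12 O = 0.42686 × 4.95769 = 2.116.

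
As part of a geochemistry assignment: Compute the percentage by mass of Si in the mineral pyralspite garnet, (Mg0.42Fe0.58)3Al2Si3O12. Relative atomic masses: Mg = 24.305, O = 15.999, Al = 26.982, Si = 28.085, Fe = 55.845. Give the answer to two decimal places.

18.40 weight percent

Molar mass of (Mg0.42Fe0.58)3Al2Si3O12: 1.26*24.305 + 1.74*55.845 + 2*26.982 + 3*28.085 + 12*15.999 = 458.002 g/mol.
Mass of Si per formula unit: 3 × 28.085 = 84.255 g.
Weight fraction Si = 84.255 / 458.002 = 0.1840.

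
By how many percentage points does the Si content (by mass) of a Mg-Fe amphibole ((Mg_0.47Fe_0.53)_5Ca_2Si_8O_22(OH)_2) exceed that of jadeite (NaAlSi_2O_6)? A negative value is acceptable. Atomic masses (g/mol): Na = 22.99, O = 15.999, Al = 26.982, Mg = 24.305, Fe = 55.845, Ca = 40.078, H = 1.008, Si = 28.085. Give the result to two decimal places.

First mineral: 224.680 g Si in 895.934 g formula = 25.08 wt% Si.
Second mineral: 56.170 g Si in 202.136 g formula = 27.79 wt% Si.
25.08% − 27.79% gives a difference of -2.71 percentage points.

-2.71 percentage points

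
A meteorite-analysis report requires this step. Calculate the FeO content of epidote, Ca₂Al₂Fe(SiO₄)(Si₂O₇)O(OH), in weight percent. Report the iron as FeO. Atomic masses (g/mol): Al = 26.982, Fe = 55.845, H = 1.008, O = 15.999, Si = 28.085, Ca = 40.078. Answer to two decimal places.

14.87 wt%

M(Ca₂Al₂Fe(SiO₄)(Si₂O₇)O(OH)) = 483.215 g/mol; M(FeO) = 71.844 g/mol.
Moles FeO per formula unit = 1 Fe ÷ 1 = 1.0000.
FeO fraction = (1.0000 × 71.844) / 483.215 = 71.844/483.215 = 0.1487.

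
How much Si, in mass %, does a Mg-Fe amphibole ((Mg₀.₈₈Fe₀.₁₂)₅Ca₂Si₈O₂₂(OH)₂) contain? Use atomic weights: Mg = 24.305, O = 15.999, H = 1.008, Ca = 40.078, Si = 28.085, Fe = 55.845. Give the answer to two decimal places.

27.03 mass %

Molar mass of (Mg₀.₈₈Fe₀.₁₂)₅Ca₂Si₈O₂₂(OH)₂: 4.40×24.305 + 0.60×55.845 + 2×40.078 + 8×28.085 + 24×15.999 + 2×1.008 = 831.277 g/mol.
Mass of Si per formula unit: 8 × 28.085 = 224.680 g.
Weight fraction Si = 224.680 / 831.277 = 0.2703.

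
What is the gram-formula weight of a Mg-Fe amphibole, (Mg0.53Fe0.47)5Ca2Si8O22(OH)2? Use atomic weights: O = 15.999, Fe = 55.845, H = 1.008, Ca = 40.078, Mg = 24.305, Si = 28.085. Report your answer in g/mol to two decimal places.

M = 2.65×24.305 + 2.35×55.845 + 2×40.078 + 8×28.085 + 24×15.999 + 2×1.008

886.47 g/mol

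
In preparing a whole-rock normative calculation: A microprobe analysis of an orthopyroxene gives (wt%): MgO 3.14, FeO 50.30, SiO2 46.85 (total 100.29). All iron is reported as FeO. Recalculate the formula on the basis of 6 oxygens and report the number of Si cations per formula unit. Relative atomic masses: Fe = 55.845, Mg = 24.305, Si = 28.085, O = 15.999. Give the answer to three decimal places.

2.001 Si apfu

3.14 wt% MgO ÷ 40.304 g/mol = 0.07791 mol, giving 0.07791 Mg and 0.07791 O.
50.30 wt% FeO ÷ 71.844 g/mol = 0.70013 mol, giving 0.70013 Fe and 0.70013 O.
46.85 wt% SiO2 ÷ 60.083 g/mol = 0.77975 mol, giving 0.77975 Si and 1.55950 O.
Oxygen sums to 2.33754; scaling by 6/2.33754 = 2.56680 puts the formula on 6 O.
Si: 0.77975 × 2.56680 = 2.001 atoms per formula unit.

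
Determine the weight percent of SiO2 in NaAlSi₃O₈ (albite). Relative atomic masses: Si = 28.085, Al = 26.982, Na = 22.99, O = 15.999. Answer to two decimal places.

Formula mass = 262.219 g/mol.
3 Si → 3.0000 mol SiO2 per formula unit; M(SiO2) = 60.083, so SiO2 mass = 180.249 g.
180.249/262.219 × 100 = 68.74 wt%.

68.74 wt%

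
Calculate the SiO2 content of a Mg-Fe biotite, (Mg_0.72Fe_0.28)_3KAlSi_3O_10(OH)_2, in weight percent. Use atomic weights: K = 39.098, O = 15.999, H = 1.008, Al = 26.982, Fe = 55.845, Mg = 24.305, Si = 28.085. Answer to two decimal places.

Formula mass = 443.748 g/mol.
3 Si → 3.0000 mol SiO2 per formula unit; M(SiO2) = 60.083, so SiO2 mass = 180.249 g.
180.249/443.748 × 100 = 40.62 wt%.

40.62 wt%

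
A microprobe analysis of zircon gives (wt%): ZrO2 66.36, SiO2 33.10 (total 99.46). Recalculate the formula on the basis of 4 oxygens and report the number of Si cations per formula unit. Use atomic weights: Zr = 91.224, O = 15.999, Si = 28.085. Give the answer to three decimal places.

1.011 Si apfu

66.36 wt% ZrO2 ÷ 123.222 g/mol = 0.53854 mol, giving 0.53854 Zr and 1.07708 O.
33.10 wt% SiO2 ÷ 60.083 g/mol = 0.55090 mol, giving 0.55090 Si and 1.10180 O.
Oxygen sums to 2.17888; scaling by 4/2.17888 = 1.83581 puts the formula on 4 O.
Si: 0.55090 × 1.83581 = 1.011 atoms per formula unit.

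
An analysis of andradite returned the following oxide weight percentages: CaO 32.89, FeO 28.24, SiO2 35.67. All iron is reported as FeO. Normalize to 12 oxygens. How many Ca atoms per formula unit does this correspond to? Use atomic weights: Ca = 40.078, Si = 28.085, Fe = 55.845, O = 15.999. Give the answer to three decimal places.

CaO (M=56.077): mol = 0.58651; Ca = 0.58651, O = 0.58651.
FeO (M=71.844): mol = 0.39307; Fe = 0.39307, O = 0.39307.
SiO2 (M=60.083): mol = 0.59368; Si = 0.59368, O = 1.18736.
ΣO = 2.16694; factor = 12/ΣO = 5.53776.
Ca apfu = 0.58651 × 5.53776 = 3.248.

3.248 Ca apfu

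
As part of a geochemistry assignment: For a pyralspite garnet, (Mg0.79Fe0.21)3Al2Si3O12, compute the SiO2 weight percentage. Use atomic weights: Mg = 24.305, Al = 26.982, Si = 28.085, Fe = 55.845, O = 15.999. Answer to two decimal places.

Formula mass = 422.992 g/mol.
3 Si → 3.0000 mol SiO2 per formula unit; M(SiO2) = 60.083, so SiO2 mass = 180.249 g.
180.249/422.992 × 100 = 42.61 wt%.

42.61 wt%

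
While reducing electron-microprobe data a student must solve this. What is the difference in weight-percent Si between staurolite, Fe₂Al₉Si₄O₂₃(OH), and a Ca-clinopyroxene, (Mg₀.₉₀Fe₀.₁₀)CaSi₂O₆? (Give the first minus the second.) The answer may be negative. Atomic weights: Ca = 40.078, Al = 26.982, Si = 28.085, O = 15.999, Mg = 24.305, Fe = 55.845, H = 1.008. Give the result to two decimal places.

-12.38 percentage points

First mineral: 112.340 g Si in 851.852 g formula = 13.19 wt% Si.
Second mineral: 56.170 g Si in 219.701 g formula = 25.57 wt% Si.
13.19% − 25.57% gives a difference of -12.38 percentage points.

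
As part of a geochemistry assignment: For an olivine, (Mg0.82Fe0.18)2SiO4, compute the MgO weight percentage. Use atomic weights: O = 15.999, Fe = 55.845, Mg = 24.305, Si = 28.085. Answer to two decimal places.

43.47 wt%

Formula mass = 152.045 g/mol.
1.64 Mg → 1.6400 mol MgO per formula unit; M(MgO) = 40.304, so MgO mass = 66.099 g.
66.099/152.045 × 100 = 43.47 wt%.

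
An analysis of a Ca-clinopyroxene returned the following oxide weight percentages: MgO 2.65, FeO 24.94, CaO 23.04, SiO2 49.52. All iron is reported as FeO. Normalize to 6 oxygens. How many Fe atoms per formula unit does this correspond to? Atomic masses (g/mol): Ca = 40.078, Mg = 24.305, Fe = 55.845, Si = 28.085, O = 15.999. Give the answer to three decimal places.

2.65 wt% MgO ÷ 40.304 g/mol = 0.06575 mol, giving 0.06575 Mg and 0.06575 O.
24.94 wt% FeO ÷ 71.844 g/mol = 0.34714 mol, giving 0.34714 Fe and 0.34714 O.
23.04 wt% CaO ÷ 56.077 g/mol = 0.41086 mol, giving 0.41086 Ca and 0.41086 O.
49.52 wt% SiO2 ÷ 60.083 g/mol = 0.82419 mol, giving 0.82419 Si and 1.64838 O.
Oxygen sums to 2.47213; scaling by 6/2.47213 = 2.42706 puts the formula on 6 O.
Fe: 0.34714 × 2.42706 = 0.843 atoms per formula unit.

0.843 Fe apfu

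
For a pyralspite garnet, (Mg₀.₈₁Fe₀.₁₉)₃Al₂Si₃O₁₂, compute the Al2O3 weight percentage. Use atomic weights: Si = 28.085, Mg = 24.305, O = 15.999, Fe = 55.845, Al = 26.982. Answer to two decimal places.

Molar mass of (Mg₀.₈₁Fe₀.₁₉)₃Al₂Si₃O₁₂ = 2.43·24.305 + 0.57·55.845 + 2·26.982 + 3·28.085 + 12·15.999 = 421.100 g/mol.
Each formula unit contains 2 Al, equivalent to 2/2 = 1.0000 mol Al2O3.
M(Al2O3) = 2×26.982 + 3×15.999 = 101.961 g/mol.
Mass of Al2O3 per formula unit = 1.0000 × 101.961 = 101.961 g.
Al2O3 wt% = 101.961 / 421.100 × 100 = 24.21%.

24.21 wt%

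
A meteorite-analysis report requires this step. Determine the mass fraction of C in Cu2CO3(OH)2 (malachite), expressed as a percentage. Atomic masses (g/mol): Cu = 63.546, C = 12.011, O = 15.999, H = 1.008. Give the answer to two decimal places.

5.43 wt%

Molar mass of Cu2CO3(OH)2: 2·63.546 + 1·12.011 + 5·15.999 + 2·1.008 = 221.114 g/mol.
Mass of C per formula unit: 1 × 12.011 = 12.011 g.
Weight fraction C = 12.011 / 221.114 = 0.0543.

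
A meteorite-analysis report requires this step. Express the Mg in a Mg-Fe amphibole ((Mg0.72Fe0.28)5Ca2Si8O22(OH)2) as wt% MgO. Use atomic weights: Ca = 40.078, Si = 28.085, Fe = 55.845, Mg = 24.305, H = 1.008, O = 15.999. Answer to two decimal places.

Formula mass = 856.509 g/mol.
3.60 Mg → 3.6000 mol MgO per formula unit; M(MgO) = 40.304, so MgO mass = 145.094 g.
145.094/856.509 × 100 = 16.94 wt%.

16.94 wt%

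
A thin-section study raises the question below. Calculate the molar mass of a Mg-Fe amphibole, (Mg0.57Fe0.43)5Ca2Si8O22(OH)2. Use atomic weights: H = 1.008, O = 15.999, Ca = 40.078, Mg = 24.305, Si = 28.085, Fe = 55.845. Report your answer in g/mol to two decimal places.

The formula mass is the sum 2.85(24.305) + 2.15(55.845) + 2(40.078) + 8(28.085) + 24(15.999) + 2(1.008).

880.16 g/mol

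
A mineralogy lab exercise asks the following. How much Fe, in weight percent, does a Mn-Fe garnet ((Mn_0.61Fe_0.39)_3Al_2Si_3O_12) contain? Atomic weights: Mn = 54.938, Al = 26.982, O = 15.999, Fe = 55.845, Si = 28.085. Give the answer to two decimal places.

Molar mass of (Mn_0.61Fe_0.39)_3Al_2Si_3O_12: 1.83×54.938 + 1.17×55.845 + 2×26.982 + 3×28.085 + 12×15.999 = 496.082 g/mol.
Mass of Fe per formula unit: 1.17 × 55.845 = 65.339 g.
Weight fraction Fe = 65.339 / 496.082 = 0.1317.

13.17 weight percent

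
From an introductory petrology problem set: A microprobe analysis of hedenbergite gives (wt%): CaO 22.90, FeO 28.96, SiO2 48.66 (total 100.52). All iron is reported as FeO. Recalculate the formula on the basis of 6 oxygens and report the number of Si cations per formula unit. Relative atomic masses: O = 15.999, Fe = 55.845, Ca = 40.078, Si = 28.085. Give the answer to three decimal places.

22.90 wt% CaO ÷ 56.077 g/mol = 0.40837 mol, giving 0.40837 Ca and 0.40837 O.
28.96 wt% FeO ÷ 71.844 g/mol = 0.40310 mol, giving 0.40310 Fe and 0.40310 O.
48.66 wt% SiO2 ÷ 60.083 g/mol = 0.80988 mol, giving 0.80988 Si and 1.61976 O.
Oxygen sums to 2.43123; scaling by 6/2.43123 = 2.46789 puts the formula on 6 O.
Si: 0.80988 × 2.46789 = 1.999 atoms per formula unit.

1.999 Si apfu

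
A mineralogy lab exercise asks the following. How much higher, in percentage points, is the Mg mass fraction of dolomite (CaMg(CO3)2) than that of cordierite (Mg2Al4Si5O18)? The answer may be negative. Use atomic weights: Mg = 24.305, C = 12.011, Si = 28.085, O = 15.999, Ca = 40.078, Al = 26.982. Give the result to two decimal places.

M(CaMg(CO3)2) = 184.399 g/mol, so wt% Mg = 24.305/184.399 × 100 = 13.18%.
M(Mg2Al4Si5O18) = 584.945 g/mol, so wt% Mg = 48.610/584.945 × 100 = 8.31%.
13.18 − 8.31 = 4.87 pp.

4.87 percentage points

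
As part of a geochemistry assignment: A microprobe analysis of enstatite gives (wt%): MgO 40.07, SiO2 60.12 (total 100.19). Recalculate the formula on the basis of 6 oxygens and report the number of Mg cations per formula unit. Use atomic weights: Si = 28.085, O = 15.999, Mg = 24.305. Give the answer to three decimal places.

40.07 wt% MgO ÷ 40.304 g/mol = 0.99419 mol, giving 0.99419 Mg and 0.99419 O.
60.12 wt% SiO2 ÷ 60.083 g/mol = 1.00062 mol, giving 1.00062 Si and 2.00124 O.
Oxygen sums to 2.99543; scaling by 6/2.99543 = 2.00305 puts the formula on 6 O.
Mg: 0.99419 × 2.00305 = 1.991 atoms per formula unit.

1.991 Mg apfu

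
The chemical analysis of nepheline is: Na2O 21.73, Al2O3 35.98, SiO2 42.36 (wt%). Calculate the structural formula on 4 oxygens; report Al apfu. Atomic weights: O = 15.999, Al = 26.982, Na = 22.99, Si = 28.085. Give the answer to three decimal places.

21.73 wt% Na2O ÷ 61.979 g/mol = 0.35060 mol, giving 0.70120 Na and 0.35060 O.
35.98 wt% Al2O3 ÷ 101.961 g/mol = 0.35288 mol, giving 0.70576 Al and 1.05864 O.
42.36 wt% SiO2 ÷ 60.083 g/mol = 0.70502 mol, giving 0.70502 Si and 1.41004 O.
Oxygen sums to 2.81928; scaling by 4/2.81928 = 1.41880 puts the formula on 4 O.
Al: 0.70576 × 1.41880 = 1.001 atoms per formula unit.

1.001 Al apfu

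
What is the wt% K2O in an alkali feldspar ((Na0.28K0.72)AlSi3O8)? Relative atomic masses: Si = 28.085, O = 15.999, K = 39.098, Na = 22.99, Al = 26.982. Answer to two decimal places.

M((Na0.28K0.72)AlSi3O8) = 273.817 g/mol; M(K2O) = 94.195 g/mol.
Moles K2O per formula unit = 0.72 K ÷ 2 = 0.3600.
K2O fraction = (0.3600 × 94.195) / 273.817 = 33.910/273.817 = 0.1238.

12.38 wt%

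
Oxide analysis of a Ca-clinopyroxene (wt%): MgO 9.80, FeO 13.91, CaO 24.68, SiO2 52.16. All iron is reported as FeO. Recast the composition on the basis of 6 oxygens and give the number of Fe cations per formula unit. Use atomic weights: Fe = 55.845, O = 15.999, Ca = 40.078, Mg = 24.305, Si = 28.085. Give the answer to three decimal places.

0.445 Fe apfu

9.80 wt% MgO ÷ 40.304 g/mol = 0.24315 mol, giving 0.24315 Mg and 0.24315 O.
13.91 wt% FeO ÷ 71.844 g/mol = 0.19361 mol, giving 0.19361 Fe and 0.19361 O.
24.68 wt% CaO ÷ 56.077 g/mol = 0.44011 mol, giving 0.44011 Ca and 0.44011 O.
52.16 wt% SiO2 ÷ 60.083 g/mol = 0.86813 mol, giving 0.86813 Si and 1.73626 O.
Oxygen sums to 2.61313; scaling by 6/2.61313 = 2.29610 puts the formula on 6 O.
Fe: 0.19361 × 2.29610 = 0.445 atoms per formula unit.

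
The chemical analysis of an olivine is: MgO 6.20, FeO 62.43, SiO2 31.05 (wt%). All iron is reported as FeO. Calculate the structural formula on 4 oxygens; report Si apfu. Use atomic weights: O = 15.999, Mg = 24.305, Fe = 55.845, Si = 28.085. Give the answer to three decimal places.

MgO (M=40.304): mol = 0.15383; Mg = 0.15383, O = 0.15383.
FeO (M=71.844): mol = 0.86897; Fe = 0.86897, O = 0.86897.
SiO2 (M=60.083): mol = 0.51679; Si = 0.51679, O = 1.03358.
ΣO = 2.05638; factor = 4/ΣO = 1.94517.
Si apfu = 0.51679 × 1.94517 = 1.005.

1.005 Si apfu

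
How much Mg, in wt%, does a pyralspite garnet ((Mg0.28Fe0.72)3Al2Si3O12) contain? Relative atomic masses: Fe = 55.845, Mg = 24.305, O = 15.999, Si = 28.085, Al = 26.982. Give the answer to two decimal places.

4.33 wt%

Formula mass = 0.84*24.305 + 2.16*55.845 + 2*26.982 + 3*28.085 + 12*15.999 = 471.248 g/mol, of which 20.416 g is Mg.
So Mg makes up 20.416/471.248 = 0.0433 of the mass, i.e. 4.33%.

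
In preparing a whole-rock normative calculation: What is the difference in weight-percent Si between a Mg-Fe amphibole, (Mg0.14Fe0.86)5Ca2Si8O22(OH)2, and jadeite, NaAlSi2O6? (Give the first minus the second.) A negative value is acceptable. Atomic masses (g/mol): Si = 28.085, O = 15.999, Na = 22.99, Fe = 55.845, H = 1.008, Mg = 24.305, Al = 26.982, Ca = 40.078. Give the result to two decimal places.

First mineral: 224.680 g Si in 947.975 g formula = 23.70 wt% Si.
Second mineral: 56.170 g Si in 202.136 g formula = 27.79 wt% Si.
23.70% − 27.79% gives a difference of -4.09 percentage points.

-4.09 percentage points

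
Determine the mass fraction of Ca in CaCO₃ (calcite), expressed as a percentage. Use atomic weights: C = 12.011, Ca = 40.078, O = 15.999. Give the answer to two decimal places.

40.04 mass %

Formula mass = 1·40.078 + 1·12.011 + 3·15.999 = 100.086 g/mol, of which 40.078 g is Ca.
So Ca makes up 40.078/100.086 = 0.4004 of the mass, i.e. 40.04%.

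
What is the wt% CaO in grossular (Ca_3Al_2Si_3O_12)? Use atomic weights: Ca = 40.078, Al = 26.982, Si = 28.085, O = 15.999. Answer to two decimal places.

M(Ca_3Al_2Si_3O_12) = 450.441 g/mol; M(CaO) = 56.077 g/mol.
Moles CaO per formula unit = 3 Ca ÷ 1 = 3.0000.
CaO fraction = (3.0000 × 56.077) / 450.441 = 168.231/450.441 = 0.3735.

37.35 wt%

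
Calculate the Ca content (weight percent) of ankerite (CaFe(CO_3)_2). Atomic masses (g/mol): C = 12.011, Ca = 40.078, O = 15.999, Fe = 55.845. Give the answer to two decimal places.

18.56 weight percent

Formula mass = 1·40.078 + 1·55.845 + 2·12.011 + 6·15.999 = 215.939 g/mol, of which 40.078 g is Ca.
So Ca makes up 40.078/215.939 = 0.1856 of the mass, i.e. 18.56%.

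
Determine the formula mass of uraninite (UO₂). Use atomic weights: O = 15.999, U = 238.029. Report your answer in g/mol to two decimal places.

270.03 g/mol

U: 1 × 238.029 = 238.0290
O: 2 × 15.999 = 31.9980
Summing the contributions gives the formula mass.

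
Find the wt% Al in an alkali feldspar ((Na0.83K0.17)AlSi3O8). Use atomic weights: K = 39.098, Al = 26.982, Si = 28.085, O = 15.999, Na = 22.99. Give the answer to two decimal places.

10.18 mass %

M((Na0.83K0.17)AlSi3O8) = 264.957 g/mol.
Al contributes 1 × 26.982 = 26.982 g per mole.
26.982/264.957 = 0.1018 → 10.18%.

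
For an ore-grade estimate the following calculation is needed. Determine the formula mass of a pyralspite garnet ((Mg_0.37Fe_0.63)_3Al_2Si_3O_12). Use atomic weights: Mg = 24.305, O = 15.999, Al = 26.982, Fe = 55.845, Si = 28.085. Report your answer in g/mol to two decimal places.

M = 1.11×24.305 + 1.89×55.845 + 2×26.982 + 3×28.085 + 12×15.999

462.73 g/mol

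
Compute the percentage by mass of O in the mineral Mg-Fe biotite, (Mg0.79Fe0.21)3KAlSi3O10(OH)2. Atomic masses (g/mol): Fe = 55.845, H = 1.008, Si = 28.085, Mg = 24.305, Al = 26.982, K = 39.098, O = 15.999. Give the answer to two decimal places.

Formula mass = 2.37×24.305 + 0.63×55.845 + 1×39.098 + 1×26.982 + 3×28.085 + 12×15.999 + 2×1.008 = 437.124 g/mol, of which 191.988 g is O.
So O makes up 191.988/437.124 = 0.4392 of the mass, i.e. 43.92%.

43.92 weight percent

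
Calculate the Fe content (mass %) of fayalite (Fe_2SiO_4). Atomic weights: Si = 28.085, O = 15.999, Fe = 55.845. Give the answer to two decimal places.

54.81 mass %

M(Fe_2SiO_4) = 203.771 g/mol.
Fe contributes 2 × 55.845 = 111.690 g per mole.
111.690/203.771 = 0.5481 → 54.81%.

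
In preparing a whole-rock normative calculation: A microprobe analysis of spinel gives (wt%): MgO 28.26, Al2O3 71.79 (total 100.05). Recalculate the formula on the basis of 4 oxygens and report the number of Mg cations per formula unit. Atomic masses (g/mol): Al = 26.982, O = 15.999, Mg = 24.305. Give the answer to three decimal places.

0.997 Mg apfu

MgO: 28.26/40.304 = 0.70117 mol → 0.70117 mol Mg, 0.70117 mol O.
Al2O3: 71.79/101.961 = 0.70409 mol → 1.40818 mol Al, 2.11227 mol O.
Total oxygen = 2.81344 mol. Normalization factor = 4/2.81344 = 1.42175.
Mg per 4 O = 0.70117 × 1.42175 = 0.997.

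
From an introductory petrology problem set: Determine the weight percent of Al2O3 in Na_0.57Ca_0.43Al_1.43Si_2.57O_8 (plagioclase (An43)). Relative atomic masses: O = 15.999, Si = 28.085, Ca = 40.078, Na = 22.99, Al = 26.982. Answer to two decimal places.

27.09 wt%

M(Na_0.57Ca_0.43Al_1.43Si_2.57O_8) = 269.093 g/mol; M(Al2O3) = 101.961 g/mol.
Moles Al2O3 per formula unit = 1.43 Al ÷ 2 = 0.7150.
Al2O3 fraction = (0.7150 × 101.961) / 269.093 = 72.902/269.093 = 0.2709.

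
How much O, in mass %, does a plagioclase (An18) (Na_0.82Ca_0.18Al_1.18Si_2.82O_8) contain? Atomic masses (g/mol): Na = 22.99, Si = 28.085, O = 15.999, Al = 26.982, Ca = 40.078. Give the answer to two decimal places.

Formula mass = 0.82*22.99 + 0.18*40.078 + 1.18*26.982 + 2.82*28.085 + 8*15.999 = 265.096 g/mol, of which 127.992 g is O.
So O makes up 127.992/265.096 = 0.4828 of the mass, i.e. 48.28%.

48.28 mass %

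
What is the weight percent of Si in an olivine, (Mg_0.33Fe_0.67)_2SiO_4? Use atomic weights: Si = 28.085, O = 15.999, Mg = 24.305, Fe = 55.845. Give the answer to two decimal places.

15.35 wt%

Formula mass = 0.66*24.305 + 1.34*55.845 + 1*28.085 + 4*15.999 = 182.955 g/mol, of which 28.085 g is Si.
So Si makes up 28.085/182.955 = 0.1535 of the mass, i.e. 15.35%.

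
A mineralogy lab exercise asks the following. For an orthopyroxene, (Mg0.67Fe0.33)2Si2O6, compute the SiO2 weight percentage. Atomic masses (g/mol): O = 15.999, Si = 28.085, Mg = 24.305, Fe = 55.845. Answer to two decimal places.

M((Mg0.67Fe0.33)2Si2O6) = 221.590 g/mol; M(SiO2) = 60.083 g/mol.
Moles SiO2 per formula unit = 2 Si ÷ 1 = 2.0000.
SiO2 fraction = (2.0000 × 60.083) / 221.590 = 120.166/221.590 = 0.5423.

54.23 wt%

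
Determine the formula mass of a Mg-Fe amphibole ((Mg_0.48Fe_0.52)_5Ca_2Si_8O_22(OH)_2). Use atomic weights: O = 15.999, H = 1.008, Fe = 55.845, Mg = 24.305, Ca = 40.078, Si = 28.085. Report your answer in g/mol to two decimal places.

The formula mass is the sum 2.40*24.305 + 2.60*55.845 + 2*40.078 + 8*28.085 + 24*15.999 + 2*1.008.

894.36 g/mol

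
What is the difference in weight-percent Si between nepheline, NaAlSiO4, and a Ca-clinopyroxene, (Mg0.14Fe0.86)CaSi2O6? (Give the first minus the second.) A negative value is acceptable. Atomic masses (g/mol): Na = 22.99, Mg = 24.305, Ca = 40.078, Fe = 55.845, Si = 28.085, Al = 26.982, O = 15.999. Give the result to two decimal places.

First mineral: 28.085 g Si in 142.053 g formula = 19.77 wt% Si.
Second mineral: 56.170 g Si in 243.671 g formula = 23.05 wt% Si.
19.77% − 23.05% gives a difference of -3.28 percentage points.

-3.28 percentage points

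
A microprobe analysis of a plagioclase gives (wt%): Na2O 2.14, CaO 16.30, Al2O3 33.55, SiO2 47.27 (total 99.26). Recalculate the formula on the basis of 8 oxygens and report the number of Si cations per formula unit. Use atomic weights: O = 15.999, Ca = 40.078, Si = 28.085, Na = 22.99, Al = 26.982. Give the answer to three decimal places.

2.181 Si apfu

2.14 wt% Na2O ÷ 61.979 g/mol = 0.03453 mol, giving 0.06906 Na and 0.03453 O.
16.30 wt% CaO ÷ 56.077 g/mol = 0.29067 mol, giving 0.29067 Ca and 0.29067 O.
33.55 wt% Al2O3 ÷ 101.961 g/mol = 0.32905 mol, giving 0.65810 Al and 0.98715 O.
47.27 wt% SiO2 ÷ 60.083 g/mol = 0.78675 mol, giving 0.78675 Si and 1.57350 O.
Oxygen sums to 2.88585; scaling by 8/2.88585 = 2.77215 puts the formula on 8 O.
Si: 0.78675 × 2.77215 = 2.181 atoms per formula unit.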